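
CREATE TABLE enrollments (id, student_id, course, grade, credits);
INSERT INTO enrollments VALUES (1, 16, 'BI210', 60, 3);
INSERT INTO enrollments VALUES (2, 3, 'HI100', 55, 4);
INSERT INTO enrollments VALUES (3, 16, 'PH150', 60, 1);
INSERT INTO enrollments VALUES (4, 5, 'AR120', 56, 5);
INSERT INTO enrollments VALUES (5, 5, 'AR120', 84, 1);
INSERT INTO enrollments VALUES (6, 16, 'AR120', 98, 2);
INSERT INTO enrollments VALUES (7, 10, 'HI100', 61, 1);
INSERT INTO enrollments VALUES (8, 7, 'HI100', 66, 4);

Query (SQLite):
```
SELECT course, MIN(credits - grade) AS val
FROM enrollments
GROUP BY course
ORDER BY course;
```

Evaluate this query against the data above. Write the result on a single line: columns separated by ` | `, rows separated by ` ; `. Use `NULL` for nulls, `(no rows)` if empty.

For each row compute credits - grade.
Group by course; take MIN of the expression per group.
  AR120: ids {4, 5, 6} → MIN(credits - grade)=-96
  BI210: ids {1} → MIN(credits - grade)=-57
  HI100: ids {2, 7, 8} → MIN(credits - grade)=-62
  PH150: ids {3} → MIN(credits - grade)=-59

AR120 | -96 ; BI210 | -57 ; HI100 | -62 ; PH150 | -59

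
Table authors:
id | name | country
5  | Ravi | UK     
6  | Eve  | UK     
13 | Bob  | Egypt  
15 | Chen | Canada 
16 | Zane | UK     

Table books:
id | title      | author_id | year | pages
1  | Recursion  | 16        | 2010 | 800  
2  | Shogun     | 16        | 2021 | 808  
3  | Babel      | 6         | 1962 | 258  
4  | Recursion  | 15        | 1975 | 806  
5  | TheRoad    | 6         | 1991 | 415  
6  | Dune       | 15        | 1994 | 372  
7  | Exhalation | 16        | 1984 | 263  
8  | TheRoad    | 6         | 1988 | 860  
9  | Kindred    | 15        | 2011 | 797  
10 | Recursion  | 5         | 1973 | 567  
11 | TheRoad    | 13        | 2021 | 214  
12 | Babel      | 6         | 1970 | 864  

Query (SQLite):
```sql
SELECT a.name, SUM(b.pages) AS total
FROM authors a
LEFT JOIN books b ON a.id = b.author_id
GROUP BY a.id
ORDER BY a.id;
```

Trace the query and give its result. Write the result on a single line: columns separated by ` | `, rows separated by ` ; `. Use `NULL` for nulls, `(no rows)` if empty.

LEFT JOIN keeps every authors row; unmatched ones get NULL for books columns.
Group by authors.id and compute SUM(b.pages). SUM over an all-NULL group is NULL.
  5: ids {10} → SUM(b.pages)=567
  6: ids {3, 5, 8, 12} → SUM(b.pages)=2397
  13: ids {11} → SUM(b.pages)=214
  15: ids {4, 6, 9} → SUM(b.pages)=1975
  16: ids {1, 2, 7} → SUM(b.pages)=1871

Ravi | 567 ; Eve | 2397 ; Bob | 214 ; Chen | 1975 ; Zane | 1871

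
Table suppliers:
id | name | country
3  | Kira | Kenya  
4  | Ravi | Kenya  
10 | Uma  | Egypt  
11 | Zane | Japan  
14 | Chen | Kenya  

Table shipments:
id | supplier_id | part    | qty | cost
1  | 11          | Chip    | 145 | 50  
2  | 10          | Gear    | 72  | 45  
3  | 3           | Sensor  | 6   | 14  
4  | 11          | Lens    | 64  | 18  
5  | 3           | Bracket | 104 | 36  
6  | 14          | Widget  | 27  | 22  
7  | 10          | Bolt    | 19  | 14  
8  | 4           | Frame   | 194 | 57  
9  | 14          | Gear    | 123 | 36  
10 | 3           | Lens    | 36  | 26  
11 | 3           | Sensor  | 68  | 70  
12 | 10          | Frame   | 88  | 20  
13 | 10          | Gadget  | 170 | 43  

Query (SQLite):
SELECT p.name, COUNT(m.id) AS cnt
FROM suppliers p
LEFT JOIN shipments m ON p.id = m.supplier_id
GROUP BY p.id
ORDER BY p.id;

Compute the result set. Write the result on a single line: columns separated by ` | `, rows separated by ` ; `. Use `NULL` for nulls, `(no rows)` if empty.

Kira | 4 ; Ravi | 1 ; Uma | 4 ; Zane | 2 ; Chen | 2

LEFT JOIN keeps every suppliers row; unmatched ones get NULL for shipments columns.
Group by suppliers.id and compute COUNT(m.id). COUNT(col) of an all-NULL group is 0.
  3: ids {3, 5, 10, 11} → COUNT(m.id)=4
  4: ids {8} → COUNT(m.id)=1
  10: ids {2, 7, 12, 13} → COUNT(m.id)=4
  11: ids {1, 4} → COUNT(m.id)=2
  14: ids {6, 9} → COUNT(m.id)=2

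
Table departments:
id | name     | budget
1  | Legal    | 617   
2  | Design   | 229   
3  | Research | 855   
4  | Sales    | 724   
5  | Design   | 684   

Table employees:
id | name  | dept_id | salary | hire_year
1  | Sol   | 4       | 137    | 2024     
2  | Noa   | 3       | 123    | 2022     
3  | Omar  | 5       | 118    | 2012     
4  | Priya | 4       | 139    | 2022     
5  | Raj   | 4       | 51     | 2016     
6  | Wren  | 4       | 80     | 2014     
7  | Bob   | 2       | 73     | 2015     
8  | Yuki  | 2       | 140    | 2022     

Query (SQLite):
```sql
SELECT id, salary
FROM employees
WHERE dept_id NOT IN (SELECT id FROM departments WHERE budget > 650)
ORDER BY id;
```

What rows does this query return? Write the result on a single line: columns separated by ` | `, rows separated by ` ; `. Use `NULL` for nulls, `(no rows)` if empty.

Inner query: departments.id where budget > 650.
Outer: keep employees rows whose dept_id is not in that set.
Inner query → {3, 4, 5}

7 | 73 ; 8 | 140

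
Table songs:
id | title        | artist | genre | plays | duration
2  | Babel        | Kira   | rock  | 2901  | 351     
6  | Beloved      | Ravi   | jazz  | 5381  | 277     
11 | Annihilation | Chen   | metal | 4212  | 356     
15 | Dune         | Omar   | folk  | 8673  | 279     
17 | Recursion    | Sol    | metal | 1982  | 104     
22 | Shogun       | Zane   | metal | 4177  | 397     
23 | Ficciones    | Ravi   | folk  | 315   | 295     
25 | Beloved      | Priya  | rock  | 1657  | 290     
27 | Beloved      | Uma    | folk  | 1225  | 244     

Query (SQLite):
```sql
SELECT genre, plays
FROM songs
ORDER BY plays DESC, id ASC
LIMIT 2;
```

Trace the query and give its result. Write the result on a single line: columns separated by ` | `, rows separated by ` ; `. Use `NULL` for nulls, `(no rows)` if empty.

folk | 8673 ; jazz | 5381

Sort by plays desc, tiebreak id asc: (8673, id=15), (5381, id=6), (4212, id=11), (4177, id=22), (2901, id=2) …. Take first 2.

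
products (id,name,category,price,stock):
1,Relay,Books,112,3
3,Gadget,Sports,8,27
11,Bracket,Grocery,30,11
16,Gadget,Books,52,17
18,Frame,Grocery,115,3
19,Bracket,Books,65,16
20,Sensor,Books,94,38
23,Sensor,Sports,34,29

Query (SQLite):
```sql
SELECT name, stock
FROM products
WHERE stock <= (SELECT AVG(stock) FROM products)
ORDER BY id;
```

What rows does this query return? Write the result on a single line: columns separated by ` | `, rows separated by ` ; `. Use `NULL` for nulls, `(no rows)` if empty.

Scalar subquery: AVG(stock) over all products rows = 18.0.
Keep rows where stock <= that value.

Relay | 3 ; Bracket | 11 ; Gadget | 17 ; Frame | 3 ; Bracket | 16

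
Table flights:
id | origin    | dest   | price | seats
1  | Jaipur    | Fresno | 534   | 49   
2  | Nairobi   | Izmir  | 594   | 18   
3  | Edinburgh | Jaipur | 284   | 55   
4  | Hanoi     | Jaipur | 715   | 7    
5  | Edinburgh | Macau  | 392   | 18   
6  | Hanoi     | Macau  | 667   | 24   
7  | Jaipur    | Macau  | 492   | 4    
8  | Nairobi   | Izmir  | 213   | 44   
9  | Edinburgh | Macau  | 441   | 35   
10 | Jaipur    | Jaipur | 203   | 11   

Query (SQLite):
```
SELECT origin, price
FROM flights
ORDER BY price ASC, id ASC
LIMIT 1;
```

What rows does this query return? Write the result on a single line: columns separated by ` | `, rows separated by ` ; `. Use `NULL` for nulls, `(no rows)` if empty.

Sort by price asc, tiebreak id asc: (203, id=10), (213, id=8), (284, id=3), (392, id=5) …. Take first 1.

Jaipur | 203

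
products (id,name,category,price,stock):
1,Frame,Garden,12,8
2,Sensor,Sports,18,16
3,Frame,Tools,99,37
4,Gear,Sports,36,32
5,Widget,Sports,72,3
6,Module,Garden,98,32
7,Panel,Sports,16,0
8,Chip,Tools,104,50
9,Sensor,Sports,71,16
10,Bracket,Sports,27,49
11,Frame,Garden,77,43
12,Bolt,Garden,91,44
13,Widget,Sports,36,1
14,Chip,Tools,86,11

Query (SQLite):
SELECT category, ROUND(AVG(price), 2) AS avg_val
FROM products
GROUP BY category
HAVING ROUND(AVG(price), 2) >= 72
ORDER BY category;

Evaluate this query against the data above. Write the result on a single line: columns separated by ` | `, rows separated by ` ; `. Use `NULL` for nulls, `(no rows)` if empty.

Tools | 96.33

Partition products by category; compute ROUND(AVG(price), 2) within each group.
HAVING: keep groups where ROUND(AVG(price), 2) >= 72.
  Garden: ids {1, 6, 11, 12} → ROUND(AVG(price), 2)=69.5
  Sports: ids {2, 4, 5, 7, 9, 10, 13} → ROUND(AVG(price), 2)=39.43
  Tools: ids {3, 8, 14} → ROUND(AVG(price), 2)=96.33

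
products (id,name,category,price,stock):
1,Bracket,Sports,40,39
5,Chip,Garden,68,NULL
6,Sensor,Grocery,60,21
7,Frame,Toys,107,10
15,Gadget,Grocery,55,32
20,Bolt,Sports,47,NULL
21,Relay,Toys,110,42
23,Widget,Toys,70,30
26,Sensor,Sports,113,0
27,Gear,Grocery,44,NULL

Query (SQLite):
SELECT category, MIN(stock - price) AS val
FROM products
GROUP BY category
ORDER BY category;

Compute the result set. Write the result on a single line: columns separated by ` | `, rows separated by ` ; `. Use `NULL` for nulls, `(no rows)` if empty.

Garden | NULL ; Grocery | -39 ; Sports | -113 ; Toys | -97

For each row compute stock - price.
Group by category; take MIN of the expression per group.
  Garden: ids {5} → MIN(stock - price)=NULL
  Grocery: ids {6, 15, 27} → MIN(stock - price)=-39
  Sports: ids {1, 20, 26} → MIN(stock - price)=-113
  Toys: ids {7, 21, 23} → MIN(stock - price)=-97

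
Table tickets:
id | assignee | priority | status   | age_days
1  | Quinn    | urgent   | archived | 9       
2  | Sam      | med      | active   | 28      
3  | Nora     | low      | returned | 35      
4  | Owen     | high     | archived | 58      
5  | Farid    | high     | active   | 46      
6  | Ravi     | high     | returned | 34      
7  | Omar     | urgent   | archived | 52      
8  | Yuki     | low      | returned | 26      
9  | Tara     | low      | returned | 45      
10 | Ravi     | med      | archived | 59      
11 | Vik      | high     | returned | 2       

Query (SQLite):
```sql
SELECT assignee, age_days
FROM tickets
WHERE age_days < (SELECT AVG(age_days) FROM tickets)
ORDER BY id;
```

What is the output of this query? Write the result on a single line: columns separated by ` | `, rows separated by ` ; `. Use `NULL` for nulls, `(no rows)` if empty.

Scalar subquery: AVG(age_days) over all tickets rows = 35.818182 (≈; comparison uses full precision).
Keep rows where age_days < that value.

Quinn | 9 ; Sam | 28 ; Nora | 35 ; Ravi | 34 ; Yuki | 26 ; Vik | 2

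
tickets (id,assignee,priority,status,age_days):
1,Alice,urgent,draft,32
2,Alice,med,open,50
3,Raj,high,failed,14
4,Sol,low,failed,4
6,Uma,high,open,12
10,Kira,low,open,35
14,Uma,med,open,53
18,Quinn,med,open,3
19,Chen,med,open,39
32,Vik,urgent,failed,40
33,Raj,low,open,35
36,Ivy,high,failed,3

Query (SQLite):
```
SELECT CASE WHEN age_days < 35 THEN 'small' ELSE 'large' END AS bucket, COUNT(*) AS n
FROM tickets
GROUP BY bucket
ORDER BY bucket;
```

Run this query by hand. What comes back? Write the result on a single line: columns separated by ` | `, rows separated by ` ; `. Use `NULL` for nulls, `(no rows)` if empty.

large | 6 ; small | 6

Bucket rows by age_days < 35 → 'small' else 'large'; count each bucket.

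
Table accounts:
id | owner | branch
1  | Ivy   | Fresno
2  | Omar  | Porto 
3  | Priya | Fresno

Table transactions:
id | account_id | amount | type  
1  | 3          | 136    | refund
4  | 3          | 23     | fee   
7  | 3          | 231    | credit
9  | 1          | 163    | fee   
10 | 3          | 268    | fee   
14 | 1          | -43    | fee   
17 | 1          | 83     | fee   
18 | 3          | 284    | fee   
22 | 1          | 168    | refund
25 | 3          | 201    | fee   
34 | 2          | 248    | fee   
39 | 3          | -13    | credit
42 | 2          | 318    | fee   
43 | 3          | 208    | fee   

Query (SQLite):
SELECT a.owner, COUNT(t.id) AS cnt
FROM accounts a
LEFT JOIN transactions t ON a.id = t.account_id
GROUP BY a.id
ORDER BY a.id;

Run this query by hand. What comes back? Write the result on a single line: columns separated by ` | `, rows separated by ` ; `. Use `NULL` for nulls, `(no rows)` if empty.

Ivy | 4 ; Omar | 2 ; Priya | 8

LEFT JOIN keeps every accounts row; unmatched ones get NULL for transactions columns.
Group by accounts.id and compute COUNT(t.id). COUNT(col) of an all-NULL group is 0.
  1: ids {9, 14, 17, 22} → COUNT(t.id)=4
  2: ids {34, 42} → COUNT(t.id)=2
  3: ids {1, 4, 7, 10, 18, 25, 39, 43} → COUNT(t.id)=8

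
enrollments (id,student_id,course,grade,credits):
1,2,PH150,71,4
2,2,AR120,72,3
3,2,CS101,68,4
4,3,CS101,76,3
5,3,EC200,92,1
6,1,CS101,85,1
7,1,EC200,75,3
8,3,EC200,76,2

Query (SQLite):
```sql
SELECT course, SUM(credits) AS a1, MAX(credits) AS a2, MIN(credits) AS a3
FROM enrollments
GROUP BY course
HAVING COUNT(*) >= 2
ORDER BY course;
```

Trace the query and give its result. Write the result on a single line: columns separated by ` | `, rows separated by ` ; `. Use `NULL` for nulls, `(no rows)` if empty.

CS101 | 8 | 4 | 1 ; EC200 | 6 | 3 | 1

Group enrollments by course.
Per group compute: SUM(credits), MAX(credits), MIN(credits).
HAVING: drop groups with fewer than 2 rows.
  AR120: ids {2} → SUM(credits)=3, MAX(credits)=3, MIN(credits)=3
  CS101: ids {3, 4, 6} → SUM(credits)=8, MAX(credits)=4, MIN(credits)=1
  EC200: ids {5, 7, 8} → SUM(credits)=6, MAX(credits)=3, MIN(credits)=1
  PH150: ids {1} → SUM(credits)=4, MAX(credits)=4, MIN(credits)=4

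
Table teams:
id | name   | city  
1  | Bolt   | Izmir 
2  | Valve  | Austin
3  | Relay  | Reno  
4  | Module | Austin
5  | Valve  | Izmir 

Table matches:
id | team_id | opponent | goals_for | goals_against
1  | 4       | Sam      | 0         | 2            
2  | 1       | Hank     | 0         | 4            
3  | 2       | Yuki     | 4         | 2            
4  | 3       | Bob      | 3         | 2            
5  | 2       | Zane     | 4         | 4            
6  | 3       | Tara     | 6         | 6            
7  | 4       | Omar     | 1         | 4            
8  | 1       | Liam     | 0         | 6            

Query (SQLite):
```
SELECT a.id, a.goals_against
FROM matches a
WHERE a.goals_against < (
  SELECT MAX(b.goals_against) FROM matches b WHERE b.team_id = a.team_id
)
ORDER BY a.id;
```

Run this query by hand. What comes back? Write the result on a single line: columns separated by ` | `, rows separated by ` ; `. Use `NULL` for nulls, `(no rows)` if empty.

1 | 2 ; 2 | 4 ; 3 | 2 ; 4 | 2

For each matches row a, compute MAX(goals_against) over rows sharing a.team_id.
Keep row a if a.goals_against < that per-group MAX.
  team_id=1: MAX(goals_against) = 6
  team_id=2: MAX(goals_against) = 4
  team_id=3: MAX(goals_against) = 6
  team_id=4: MAX(goals_against) = 4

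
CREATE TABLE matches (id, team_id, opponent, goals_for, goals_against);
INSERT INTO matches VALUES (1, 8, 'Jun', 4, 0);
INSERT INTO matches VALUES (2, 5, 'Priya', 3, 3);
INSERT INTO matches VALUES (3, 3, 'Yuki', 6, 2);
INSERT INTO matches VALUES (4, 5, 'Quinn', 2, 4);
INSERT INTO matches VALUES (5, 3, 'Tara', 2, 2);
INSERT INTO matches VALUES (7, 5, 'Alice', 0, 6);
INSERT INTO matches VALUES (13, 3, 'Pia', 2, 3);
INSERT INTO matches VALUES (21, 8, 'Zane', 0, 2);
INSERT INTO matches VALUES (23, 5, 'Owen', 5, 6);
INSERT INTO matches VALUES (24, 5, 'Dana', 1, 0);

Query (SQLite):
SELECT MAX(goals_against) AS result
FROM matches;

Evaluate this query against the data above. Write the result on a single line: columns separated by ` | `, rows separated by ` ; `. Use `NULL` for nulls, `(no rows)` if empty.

All goals_against values: [0, 3, 2, 4, 2, 6, 3, 2, 6, 0].
MAX of non-NULL values = 6.

6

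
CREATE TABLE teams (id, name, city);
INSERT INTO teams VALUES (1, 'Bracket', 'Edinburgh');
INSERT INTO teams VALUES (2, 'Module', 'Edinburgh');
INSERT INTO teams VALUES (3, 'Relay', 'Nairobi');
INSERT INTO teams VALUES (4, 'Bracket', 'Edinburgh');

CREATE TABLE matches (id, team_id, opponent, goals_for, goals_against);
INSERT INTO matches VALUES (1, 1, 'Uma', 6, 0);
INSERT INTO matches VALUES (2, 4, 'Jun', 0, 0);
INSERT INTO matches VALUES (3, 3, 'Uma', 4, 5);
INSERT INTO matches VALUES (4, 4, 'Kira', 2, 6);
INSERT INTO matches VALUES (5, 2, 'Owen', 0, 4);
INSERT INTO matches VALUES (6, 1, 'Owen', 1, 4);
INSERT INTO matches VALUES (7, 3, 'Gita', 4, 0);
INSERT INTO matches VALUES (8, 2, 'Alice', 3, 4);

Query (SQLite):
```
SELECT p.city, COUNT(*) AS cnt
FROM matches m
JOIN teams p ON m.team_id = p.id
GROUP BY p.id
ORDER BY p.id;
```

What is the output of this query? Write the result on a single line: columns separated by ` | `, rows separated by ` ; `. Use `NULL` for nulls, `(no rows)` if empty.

Edinburgh | 2 ; Edinburgh | 2 ; Nairobi | 2 ; Edinburgh | 2

Join each matches row to its teams via team_id.
Group joined rows by teams.id; compute COUNT(*) per group.
  1: ids {1, 6} → COUNT(*)=2
  2: ids {5, 8} → COUNT(*)=2
  3: ids {3, 7} → COUNT(*)=2
  4: ids {2, 4} → COUNT(*)=2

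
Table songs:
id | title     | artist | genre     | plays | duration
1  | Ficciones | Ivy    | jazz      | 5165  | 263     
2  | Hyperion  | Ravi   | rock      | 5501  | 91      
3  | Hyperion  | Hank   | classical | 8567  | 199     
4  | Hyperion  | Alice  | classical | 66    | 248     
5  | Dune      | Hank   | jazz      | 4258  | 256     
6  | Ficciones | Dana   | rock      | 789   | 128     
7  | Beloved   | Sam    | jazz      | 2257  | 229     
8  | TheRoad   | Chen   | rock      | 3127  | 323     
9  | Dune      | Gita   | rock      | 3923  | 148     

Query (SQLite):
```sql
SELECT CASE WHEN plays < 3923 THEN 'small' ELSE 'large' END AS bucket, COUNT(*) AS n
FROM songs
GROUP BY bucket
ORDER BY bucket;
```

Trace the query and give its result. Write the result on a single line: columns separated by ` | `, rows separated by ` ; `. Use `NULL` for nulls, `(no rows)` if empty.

Bucket rows by plays < 3923 → 'small' else 'large'; count each bucket.

large | 5 ; small | 4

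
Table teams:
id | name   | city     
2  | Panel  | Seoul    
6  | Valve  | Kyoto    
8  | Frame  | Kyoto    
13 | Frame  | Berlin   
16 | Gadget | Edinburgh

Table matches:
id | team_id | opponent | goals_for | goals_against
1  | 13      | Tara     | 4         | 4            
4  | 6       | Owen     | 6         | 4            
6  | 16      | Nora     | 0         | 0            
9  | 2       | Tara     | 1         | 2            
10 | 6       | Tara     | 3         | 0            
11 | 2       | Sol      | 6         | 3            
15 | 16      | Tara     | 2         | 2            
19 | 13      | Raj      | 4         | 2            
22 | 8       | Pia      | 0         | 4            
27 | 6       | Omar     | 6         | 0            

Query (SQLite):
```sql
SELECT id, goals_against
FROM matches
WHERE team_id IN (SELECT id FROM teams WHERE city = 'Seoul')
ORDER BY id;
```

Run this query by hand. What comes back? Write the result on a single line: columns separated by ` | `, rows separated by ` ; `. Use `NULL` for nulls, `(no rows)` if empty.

Inner query: teams.id where city = 'Seoul'.
Outer: keep matches rows whose team_id is in that set.
Inner query → {2}

9 | 2 ; 11 | 3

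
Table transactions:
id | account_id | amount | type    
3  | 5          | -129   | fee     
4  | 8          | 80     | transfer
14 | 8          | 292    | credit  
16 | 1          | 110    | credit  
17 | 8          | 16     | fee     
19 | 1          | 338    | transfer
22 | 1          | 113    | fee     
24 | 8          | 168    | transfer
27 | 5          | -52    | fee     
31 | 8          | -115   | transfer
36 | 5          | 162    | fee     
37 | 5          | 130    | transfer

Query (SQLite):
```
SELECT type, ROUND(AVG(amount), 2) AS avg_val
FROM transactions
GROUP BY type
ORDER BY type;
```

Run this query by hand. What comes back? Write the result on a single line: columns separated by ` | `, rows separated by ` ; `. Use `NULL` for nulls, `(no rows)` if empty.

credit | 201 ; fee | 22 ; transfer | 120.2

Partition transactions by type; compute ROUND(AVG(amount), 2) within each group.
  credit: ids {14, 16} → ROUND(AVG(amount), 2)=201
  fee: ids {3, 17, 22, 27, 36} → ROUND(AVG(amount), 2)=22
  transfer: ids {4, 19, 24, 31, 37} → ROUND(AVG(amount), 2)=120.2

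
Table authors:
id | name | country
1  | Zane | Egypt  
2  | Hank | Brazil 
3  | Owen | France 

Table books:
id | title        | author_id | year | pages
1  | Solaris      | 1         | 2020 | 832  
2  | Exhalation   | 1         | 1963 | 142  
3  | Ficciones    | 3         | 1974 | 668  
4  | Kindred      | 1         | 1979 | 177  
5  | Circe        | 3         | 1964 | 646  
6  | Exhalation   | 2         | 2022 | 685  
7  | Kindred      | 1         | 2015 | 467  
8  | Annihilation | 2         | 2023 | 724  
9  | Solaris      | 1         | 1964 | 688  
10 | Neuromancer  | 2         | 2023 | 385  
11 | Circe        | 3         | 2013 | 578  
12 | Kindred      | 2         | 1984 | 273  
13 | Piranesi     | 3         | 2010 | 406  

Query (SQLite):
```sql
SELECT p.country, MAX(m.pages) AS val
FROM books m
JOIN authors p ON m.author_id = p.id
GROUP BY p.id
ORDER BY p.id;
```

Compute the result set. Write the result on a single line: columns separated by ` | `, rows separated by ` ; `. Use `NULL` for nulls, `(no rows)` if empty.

Join each books row to its authors via author_id.
Group joined rows by authors.id; compute MAX(m.pages) per group.
  1: ids {1, 2, 4, 7, 9} → MAX(m.pages)=832
  2: ids {6, 8, 10, 12} → MAX(m.pages)=724
  3: ids {3, 5, 11, 13} → MAX(m.pages)=668

Egypt | 832 ; Brazil | 724 ; France | 668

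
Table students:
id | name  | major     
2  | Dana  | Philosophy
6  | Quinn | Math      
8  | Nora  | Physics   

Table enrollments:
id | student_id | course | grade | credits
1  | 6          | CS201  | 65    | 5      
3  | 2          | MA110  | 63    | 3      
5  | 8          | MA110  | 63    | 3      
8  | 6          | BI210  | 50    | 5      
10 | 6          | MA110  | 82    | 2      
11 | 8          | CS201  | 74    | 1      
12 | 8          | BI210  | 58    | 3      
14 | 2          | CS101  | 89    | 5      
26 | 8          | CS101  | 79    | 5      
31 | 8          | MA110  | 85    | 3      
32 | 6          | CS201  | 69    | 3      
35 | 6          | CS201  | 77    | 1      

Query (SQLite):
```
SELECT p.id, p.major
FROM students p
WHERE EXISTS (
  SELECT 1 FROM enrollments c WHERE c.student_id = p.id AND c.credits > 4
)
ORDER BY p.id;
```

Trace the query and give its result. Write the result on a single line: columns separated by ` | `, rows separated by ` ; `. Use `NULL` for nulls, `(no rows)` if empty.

For each students row, check whether any enrollments with matching student_id has credits > 4.
Keep rows where that is true.

2 | Philosophy ; 6 | Math ; 8 | Physics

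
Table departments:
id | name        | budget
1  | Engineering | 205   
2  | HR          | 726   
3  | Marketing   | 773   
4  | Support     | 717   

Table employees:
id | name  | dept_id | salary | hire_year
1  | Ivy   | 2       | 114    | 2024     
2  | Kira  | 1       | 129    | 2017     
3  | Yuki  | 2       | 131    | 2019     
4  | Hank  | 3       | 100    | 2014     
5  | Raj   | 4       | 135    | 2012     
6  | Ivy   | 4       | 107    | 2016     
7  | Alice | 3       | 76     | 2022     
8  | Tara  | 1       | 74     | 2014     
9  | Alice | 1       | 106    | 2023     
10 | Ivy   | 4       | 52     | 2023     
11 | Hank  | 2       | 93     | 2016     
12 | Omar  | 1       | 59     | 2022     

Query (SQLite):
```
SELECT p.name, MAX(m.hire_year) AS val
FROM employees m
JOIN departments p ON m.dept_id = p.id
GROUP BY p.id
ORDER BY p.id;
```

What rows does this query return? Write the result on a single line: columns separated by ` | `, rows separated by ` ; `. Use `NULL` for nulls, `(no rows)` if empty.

Engineering | 2023 ; HR | 2024 ; Marketing | 2022 ; Support | 2023

Join each employees row to its departments via dept_id.
Group joined rows by departments.id; compute MAX(m.hire_year) per group.
  1: ids {2, 8, 9, 12} → MAX(m.hire_year)=2023
  2: ids {1, 3, 11} → MAX(m.hire_year)=2024
  3: ids {4, 7} → MAX(m.hire_year)=2022
  4: ids {5, 6, 10} → MAX(m.hire_year)=2023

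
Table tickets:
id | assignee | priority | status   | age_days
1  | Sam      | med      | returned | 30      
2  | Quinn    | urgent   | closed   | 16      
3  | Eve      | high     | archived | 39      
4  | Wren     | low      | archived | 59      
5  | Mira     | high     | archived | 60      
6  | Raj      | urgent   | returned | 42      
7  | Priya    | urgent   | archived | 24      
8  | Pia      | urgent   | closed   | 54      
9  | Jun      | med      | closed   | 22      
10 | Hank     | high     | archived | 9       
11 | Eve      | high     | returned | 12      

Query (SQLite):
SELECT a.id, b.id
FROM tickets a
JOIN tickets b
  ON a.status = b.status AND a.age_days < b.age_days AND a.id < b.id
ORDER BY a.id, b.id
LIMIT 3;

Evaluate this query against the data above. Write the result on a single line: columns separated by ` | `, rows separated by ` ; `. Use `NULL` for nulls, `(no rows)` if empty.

1 | 6 ; 2 | 8 ; 2 | 9

Pairs (a,b) with same status, a.age_days < b.age_days, a.id < b.id.
status groups: archived:{3,4,5,7,10} closed:{2,8,9} returned:{1,6,11}
Ordered by (a.id, b.id); first 3.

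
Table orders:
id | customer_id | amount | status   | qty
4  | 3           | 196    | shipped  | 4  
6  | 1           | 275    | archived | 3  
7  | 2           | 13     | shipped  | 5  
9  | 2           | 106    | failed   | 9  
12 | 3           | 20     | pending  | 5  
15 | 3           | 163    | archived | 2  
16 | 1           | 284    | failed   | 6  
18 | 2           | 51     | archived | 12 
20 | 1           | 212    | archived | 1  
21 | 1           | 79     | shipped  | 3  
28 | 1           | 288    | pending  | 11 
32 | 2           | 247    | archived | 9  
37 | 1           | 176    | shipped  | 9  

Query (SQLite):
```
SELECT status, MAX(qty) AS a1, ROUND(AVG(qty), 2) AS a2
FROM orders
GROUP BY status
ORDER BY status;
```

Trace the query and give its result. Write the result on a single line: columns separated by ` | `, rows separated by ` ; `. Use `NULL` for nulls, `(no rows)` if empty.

archived | 12 | 5.4 ; failed | 9 | 7.5 ; pending | 11 | 8 ; shipped | 9 | 5.25

Group orders by status.
Per group compute: MAX(qty), ROUND(AVG(qty), 2).
  archived: ids {6, 15, 18, 20, 32} → MAX(qty)=12, ROUND(AVG(qty), 2)=5.4
  failed: ids {9, 16} → MAX(qty)=9, ROUND(AVG(qty), 2)=7.5
  pending: ids {12, 28} → MAX(qty)=11, ROUND(AVG(qty), 2)=8
  shipped: ids {4, 7, 21, 37} → MAX(qty)=9, ROUND(AVG(qty), 2)=5.25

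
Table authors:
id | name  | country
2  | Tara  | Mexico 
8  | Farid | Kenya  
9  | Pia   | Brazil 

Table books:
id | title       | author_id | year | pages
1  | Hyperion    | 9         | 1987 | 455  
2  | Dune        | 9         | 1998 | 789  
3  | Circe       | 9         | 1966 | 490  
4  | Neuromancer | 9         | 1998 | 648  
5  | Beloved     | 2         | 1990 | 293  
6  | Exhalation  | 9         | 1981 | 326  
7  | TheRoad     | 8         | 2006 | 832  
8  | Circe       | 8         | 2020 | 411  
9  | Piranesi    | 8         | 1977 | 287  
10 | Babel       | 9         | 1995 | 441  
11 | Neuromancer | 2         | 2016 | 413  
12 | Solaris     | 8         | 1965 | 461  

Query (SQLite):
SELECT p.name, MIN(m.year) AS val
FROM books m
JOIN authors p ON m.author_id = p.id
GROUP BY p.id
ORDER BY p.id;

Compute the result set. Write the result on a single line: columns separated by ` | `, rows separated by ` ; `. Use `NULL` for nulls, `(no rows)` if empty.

Tara | 1990 ; Farid | 1965 ; Pia | 1966

Join each books row to its authors via author_id.
Group joined rows by authors.id; compute MIN(m.year) per group.
  2: ids {5, 11} → MIN(m.year)=1990
  8: ids {7, 8, 9, 12} → MIN(m.year)=1965
  9: ids {1, 2, 3, 4, 6, 10} → MIN(m.year)=1966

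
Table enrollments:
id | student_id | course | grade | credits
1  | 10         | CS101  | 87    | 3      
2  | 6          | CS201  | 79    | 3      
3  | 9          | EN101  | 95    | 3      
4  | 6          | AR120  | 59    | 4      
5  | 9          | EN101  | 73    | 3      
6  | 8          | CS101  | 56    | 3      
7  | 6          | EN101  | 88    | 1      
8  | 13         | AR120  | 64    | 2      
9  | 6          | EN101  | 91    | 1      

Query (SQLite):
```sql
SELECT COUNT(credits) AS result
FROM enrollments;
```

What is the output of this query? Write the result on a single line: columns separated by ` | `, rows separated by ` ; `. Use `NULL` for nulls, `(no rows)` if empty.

All credits values: [3, 3, 3, 4, 3, 3, 1, 2, 1].
COUNT(credits) counts non-NULL values → 9.

9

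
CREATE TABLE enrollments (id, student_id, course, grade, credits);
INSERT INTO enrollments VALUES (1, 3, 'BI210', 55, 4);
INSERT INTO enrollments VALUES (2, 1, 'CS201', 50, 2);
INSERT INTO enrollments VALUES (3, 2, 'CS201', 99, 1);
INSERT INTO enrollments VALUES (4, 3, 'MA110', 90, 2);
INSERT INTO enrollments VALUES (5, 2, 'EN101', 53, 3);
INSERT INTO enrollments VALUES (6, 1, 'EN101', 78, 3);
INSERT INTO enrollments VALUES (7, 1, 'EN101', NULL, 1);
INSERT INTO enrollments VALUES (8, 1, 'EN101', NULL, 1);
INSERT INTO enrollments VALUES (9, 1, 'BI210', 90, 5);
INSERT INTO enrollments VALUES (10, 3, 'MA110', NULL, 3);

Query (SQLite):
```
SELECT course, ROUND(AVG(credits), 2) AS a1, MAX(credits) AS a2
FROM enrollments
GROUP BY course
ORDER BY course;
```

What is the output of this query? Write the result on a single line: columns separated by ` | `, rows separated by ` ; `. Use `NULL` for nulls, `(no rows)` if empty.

BI210 | 4.5 | 5 ; CS201 | 1.5 | 2 ; EN101 | 2 | 3 ; MA110 | 2.5 | 3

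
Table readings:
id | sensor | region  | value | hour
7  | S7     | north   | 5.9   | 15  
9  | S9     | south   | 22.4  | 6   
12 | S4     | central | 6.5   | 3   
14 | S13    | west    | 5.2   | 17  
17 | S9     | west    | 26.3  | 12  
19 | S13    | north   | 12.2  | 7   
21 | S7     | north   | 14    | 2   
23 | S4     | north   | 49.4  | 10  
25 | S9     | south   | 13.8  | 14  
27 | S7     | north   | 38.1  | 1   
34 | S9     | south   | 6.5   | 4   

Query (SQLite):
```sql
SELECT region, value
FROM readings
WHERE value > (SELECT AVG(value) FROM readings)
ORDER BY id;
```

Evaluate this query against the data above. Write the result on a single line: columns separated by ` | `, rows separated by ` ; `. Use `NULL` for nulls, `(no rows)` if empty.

Scalar subquery: AVG(value) over all readings rows = 18.209091 (≈; comparison uses full precision).
Keep rows where value > that value.

south | 22.4 ; west | 26.3 ; north | 49.4 ; north | 38.1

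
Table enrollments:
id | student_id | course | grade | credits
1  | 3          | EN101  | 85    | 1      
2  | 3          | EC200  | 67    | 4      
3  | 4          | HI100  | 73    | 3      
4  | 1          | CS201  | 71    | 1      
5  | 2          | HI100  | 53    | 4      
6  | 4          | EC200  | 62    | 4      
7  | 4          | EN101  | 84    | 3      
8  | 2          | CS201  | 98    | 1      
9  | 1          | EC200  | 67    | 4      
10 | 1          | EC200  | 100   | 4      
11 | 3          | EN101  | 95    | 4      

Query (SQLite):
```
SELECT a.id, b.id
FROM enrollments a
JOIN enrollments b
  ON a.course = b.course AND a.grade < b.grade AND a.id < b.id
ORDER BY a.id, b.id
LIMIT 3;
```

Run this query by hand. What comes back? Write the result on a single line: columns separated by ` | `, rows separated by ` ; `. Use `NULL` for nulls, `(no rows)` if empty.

1 | 11 ; 2 | 10 ; 4 | 8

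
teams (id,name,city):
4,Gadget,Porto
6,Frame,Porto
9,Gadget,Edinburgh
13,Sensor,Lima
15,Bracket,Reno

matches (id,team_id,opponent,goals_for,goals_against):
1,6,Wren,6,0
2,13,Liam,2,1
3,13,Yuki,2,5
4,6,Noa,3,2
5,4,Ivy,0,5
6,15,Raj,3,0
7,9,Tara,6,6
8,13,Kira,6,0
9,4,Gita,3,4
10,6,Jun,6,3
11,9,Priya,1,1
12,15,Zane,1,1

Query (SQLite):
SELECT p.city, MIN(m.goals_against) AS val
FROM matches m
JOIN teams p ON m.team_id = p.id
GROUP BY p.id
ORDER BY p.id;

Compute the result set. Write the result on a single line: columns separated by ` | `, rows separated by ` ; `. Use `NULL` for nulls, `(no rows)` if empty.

Porto | 4 ; Porto | 0 ; Edinburgh | 1 ; Lima | 0 ; Reno | 0

Join each matches row to its teams via team_id.
Group joined rows by teams.id; compute MIN(m.goals_against) per group.
  4: ids {5, 9} → MIN(m.goals_against)=4
  6: ids {1, 4, 10} → MIN(m.goals_against)=0
  9: ids {7, 11} → MIN(m.goals_against)=1
  13: ids {2, 3, 8} → MIN(m.goals_against)=0
  15: ids {6, 12} → MIN(m.goals_against)=0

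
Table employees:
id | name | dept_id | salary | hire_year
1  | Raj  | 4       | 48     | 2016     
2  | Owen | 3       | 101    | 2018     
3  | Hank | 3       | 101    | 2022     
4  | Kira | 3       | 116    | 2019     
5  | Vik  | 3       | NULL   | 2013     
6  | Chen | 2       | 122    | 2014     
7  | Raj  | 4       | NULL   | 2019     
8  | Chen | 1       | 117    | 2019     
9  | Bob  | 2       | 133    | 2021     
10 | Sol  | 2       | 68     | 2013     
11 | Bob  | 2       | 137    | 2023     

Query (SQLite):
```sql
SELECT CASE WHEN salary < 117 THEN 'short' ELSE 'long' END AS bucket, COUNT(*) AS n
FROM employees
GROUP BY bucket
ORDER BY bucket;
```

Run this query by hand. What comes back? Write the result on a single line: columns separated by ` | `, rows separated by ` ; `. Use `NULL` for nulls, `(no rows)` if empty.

Bucket rows by salary < 117 → 'short' else 'long'; count each bucket.
NULL < 117 is unknown, so NULL salary falls into ELSE → 'long'.

long | 6 ; short | 5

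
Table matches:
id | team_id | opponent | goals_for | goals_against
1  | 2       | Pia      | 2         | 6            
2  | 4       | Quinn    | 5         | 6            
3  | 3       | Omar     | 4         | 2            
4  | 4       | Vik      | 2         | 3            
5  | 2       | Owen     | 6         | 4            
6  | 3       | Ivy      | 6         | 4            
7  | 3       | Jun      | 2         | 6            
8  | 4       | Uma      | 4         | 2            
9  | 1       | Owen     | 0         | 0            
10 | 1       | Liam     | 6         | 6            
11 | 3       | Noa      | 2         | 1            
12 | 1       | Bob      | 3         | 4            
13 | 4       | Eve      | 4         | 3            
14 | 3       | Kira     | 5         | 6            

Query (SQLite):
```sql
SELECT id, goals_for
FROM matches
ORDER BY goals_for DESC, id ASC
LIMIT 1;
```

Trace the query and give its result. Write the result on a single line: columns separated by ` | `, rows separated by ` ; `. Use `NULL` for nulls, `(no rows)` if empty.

Sort by goals_for desc, tiebreak id asc: (6, id=5), (6, id=6), (6, id=10), (5, id=2) …. Take first 1.

5 | 6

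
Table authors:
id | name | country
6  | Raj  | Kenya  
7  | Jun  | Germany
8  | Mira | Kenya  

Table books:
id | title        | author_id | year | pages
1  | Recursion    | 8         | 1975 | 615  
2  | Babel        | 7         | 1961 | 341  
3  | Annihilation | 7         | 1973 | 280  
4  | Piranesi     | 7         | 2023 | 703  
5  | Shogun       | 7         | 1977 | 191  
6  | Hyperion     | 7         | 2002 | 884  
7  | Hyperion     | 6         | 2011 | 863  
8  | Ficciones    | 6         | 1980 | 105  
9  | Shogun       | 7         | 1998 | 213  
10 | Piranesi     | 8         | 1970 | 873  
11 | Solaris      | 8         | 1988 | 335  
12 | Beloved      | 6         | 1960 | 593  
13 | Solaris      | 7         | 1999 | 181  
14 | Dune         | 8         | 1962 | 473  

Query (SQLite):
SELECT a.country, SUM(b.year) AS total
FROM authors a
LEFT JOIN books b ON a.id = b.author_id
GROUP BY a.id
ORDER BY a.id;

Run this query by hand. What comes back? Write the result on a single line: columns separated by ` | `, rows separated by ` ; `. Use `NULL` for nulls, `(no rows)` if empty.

Kenya | 5951 ; Germany | 13933 ; Kenya | 7895

LEFT JOIN keeps every authors row; unmatched ones get NULL for books columns.
Group by authors.id and compute SUM(b.year). SUM over an all-NULL group is NULL.
  6: ids {7, 8, 12} → SUM(b.year)=5951
  7: ids {2, 3, 4, 5, 6, 9, 13} → SUM(b.year)=13933
  8: ids {1, 10, 11, 14} → SUM(b.year)=7895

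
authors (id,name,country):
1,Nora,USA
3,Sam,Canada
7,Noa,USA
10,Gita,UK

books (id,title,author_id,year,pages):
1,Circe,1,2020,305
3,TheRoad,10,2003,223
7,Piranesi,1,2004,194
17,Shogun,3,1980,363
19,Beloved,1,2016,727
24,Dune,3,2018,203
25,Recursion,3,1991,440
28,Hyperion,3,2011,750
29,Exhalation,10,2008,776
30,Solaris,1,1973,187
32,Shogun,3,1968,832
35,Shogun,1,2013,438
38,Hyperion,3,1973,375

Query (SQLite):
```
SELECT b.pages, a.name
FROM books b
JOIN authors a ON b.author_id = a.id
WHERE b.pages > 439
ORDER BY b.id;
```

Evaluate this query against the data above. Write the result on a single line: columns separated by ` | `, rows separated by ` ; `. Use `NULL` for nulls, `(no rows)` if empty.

727 | Nora ; 440 | Sam ; 750 | Sam ; 776 | Gita ; 832 | Sam

Each books row matches the authors row where author_id = authors.id.
Then keep rows with b.pages > 439.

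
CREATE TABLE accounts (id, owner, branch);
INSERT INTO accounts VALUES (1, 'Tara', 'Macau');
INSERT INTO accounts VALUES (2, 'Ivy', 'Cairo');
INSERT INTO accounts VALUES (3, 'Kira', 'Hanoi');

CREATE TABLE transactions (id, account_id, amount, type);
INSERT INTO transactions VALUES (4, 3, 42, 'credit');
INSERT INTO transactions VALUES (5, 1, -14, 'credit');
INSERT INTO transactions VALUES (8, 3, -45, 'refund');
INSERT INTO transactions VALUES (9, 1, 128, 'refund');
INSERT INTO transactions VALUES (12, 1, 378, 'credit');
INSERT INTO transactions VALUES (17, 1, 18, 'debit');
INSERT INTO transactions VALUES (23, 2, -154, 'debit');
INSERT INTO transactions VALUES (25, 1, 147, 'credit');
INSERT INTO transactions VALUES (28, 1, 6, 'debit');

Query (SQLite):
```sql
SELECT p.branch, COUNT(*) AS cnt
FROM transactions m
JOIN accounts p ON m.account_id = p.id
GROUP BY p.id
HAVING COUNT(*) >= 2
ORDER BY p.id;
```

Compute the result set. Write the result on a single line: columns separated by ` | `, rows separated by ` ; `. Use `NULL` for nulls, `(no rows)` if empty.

Macau | 6 ; Hanoi | 2

Join each transactions row to its accounts via account_id.
Group joined rows by accounts.id; compute COUNT(*) per group.
HAVING: keep groups with count ≥ 2.
  1: ids {5, 9, 12, 17, 25, 28} → COUNT(*)=6
  2: ids {23} → COUNT(*)=1
  3: ids {4, 8} → COUNT(*)=2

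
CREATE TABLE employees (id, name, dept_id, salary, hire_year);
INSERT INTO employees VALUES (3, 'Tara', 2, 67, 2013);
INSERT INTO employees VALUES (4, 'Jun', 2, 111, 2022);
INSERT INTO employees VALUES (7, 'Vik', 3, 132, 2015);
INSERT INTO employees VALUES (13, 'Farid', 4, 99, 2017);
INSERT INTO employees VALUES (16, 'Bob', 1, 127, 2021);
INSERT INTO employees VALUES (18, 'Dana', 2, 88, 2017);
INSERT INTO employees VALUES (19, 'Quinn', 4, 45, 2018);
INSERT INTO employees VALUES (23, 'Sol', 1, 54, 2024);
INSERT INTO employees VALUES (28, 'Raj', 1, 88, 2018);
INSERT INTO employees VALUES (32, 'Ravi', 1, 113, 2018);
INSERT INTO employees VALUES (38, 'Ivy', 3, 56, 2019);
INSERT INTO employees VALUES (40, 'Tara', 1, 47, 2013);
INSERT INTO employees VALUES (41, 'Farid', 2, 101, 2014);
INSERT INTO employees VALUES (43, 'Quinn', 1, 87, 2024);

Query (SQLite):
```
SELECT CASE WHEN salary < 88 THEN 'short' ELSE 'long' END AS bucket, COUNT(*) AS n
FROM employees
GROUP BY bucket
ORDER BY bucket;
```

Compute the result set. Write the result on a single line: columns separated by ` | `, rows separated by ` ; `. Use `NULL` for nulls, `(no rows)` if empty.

long | 8 ; short | 6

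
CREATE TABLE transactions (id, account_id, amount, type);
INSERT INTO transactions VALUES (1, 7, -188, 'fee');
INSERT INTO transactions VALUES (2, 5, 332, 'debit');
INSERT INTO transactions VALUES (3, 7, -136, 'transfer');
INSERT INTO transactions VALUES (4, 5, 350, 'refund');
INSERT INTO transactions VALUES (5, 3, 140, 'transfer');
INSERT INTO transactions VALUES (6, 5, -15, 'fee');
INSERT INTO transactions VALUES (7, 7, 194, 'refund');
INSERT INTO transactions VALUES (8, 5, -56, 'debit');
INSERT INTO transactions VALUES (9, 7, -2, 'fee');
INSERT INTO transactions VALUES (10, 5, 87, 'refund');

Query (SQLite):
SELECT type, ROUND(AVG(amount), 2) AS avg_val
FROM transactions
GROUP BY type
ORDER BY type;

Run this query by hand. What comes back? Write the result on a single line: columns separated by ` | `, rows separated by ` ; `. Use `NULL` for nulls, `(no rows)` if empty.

debit | 138 ; fee | -68.33 ; refund | 210.33 ; transfer | 2

Partition transactions by type; compute ROUND(AVG(amount), 2) within each group.
  debit: ids {2, 8} → ROUND(AVG(amount), 2)=138
  fee: ids {1, 6, 9} → ROUND(AVG(amount), 2)=-68.33
  refund: ids {4, 7, 10} → ROUND(AVG(amount), 2)=210.33
  transfer: ids {3, 5} → ROUND(AVG(amount), 2)=2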